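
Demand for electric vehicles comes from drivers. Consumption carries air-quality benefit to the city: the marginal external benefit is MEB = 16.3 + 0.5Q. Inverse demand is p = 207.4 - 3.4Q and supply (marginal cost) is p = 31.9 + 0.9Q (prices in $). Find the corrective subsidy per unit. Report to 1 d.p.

Social marginal benefit = demand + MEB = 223.7 - 2.9Q.
Set SMB = MC: 223.7 - 2.9Q = 31.9 + 0.9Q → Q* = 50.4737.
The Pigouvian subsidy equals MEB at Q*: 16.3 + 0.5×50.4737 = 41.5369.

subsidy = $41.5 per unit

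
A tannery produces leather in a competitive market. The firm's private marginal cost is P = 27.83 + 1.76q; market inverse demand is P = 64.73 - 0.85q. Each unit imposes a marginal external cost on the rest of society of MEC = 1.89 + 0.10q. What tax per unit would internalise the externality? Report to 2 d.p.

tax = 3.18 per unit

Social marginal cost = private MC + MEC = 29.72 + 1.86q.
Set SMC = demand: 29.72 + 1.86q = 64.73 - 0.85q → q* = 12.9188.
The Pigouvian tax equals MEC at q*: 1.89 + 0.10×12.9188 = 3.1819.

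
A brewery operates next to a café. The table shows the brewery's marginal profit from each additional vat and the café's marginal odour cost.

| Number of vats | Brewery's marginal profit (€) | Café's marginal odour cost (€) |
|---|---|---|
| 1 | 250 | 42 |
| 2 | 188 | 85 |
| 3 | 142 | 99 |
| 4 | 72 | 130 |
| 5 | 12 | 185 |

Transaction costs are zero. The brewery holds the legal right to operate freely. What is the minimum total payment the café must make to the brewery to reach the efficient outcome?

Left alone the brewery would choose level 5 (marginal profit stays positive).
Efficient level: k* = 3 (marginal profit ≥ marginal odour cost through 3).
The café must at least cover the brewery's forgone profit from cutting 5→3: 72 + 12 = 84.

€84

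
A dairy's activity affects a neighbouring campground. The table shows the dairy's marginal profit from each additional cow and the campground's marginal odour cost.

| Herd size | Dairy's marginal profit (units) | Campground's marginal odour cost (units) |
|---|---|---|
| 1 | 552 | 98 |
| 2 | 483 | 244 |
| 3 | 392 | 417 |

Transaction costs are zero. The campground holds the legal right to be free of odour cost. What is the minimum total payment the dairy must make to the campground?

342

Efficient level: marginal profit ≥ marginal odour cost through level 2, so k* = 2.
With the campground holding the right, the dairy must at least compensate total damage at k*: 98 + 244 = 342.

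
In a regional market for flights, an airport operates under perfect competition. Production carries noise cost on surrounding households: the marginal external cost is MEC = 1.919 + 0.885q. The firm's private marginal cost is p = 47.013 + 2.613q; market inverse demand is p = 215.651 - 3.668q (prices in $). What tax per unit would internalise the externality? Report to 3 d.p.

tax = $22.509 per unit

Social marginal cost = private MC + MEC = 48.932 + 3.498q.
Set SMC = demand: 48.932 + 3.498q = 215.651 - 3.668q → q* = 23.2653.
The Pigouvian tax equals MEC at q*: 1.919 + 0.885×23.2653 = 22.5088.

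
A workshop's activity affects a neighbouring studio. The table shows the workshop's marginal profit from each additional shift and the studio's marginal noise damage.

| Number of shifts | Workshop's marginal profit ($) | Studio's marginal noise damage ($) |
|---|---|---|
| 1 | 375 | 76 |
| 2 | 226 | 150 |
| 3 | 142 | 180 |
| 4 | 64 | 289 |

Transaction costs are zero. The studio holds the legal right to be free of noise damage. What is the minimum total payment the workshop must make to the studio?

$226

Efficient level: marginal profit ≥ marginal noise damage through level 2, so k* = 2.
With the studio holding the right, the workshop must at least compensate total damage at k*: 76 + 150 = 226.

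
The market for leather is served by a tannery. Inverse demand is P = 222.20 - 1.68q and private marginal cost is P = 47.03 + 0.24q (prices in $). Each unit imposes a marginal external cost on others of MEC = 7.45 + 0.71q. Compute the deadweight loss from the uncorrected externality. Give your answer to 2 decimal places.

Market equilibrium (private): 47.03 + 0.24q = 222.20 - 1.68q → q_m = 91.2344.
Social marginal cost = private MC + MEC = 54.48 + 0.95q.
Set SMC = demand: 54.48 + 0.95q = 222.20 - 1.68q → q* = 63.7719.
The loss is the area between SMC and demand from q* to q_m; with linear curves that's a triangle of height MEC(q_m).
DWL = ½ × 27.4625 × 72.2264 = 991.7588.

DWL = $991.76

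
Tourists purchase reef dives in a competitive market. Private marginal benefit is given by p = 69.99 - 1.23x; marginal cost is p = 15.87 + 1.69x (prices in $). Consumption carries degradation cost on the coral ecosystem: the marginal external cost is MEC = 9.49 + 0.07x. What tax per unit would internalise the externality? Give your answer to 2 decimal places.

Social marginal benefit = demand − MEC = 60.50 - 1.30x.
Set SMB = MC: 60.50 - 1.30x = 15.87 + 1.69x → x* = 14.9264.
The Pigouvian tax equals MEC at x*: 9.49 + 0.07×14.9264 = 10.5348.

tax = $10.53 per unit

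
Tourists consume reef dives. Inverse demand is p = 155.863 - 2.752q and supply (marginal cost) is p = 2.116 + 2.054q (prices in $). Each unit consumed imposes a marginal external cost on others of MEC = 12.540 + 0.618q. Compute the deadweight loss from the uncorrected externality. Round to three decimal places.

DWL = $96.234

Market equilibrium (private): 2.116 + 2.054q = 155.863 - 2.752q → q_m = 31.9906.
Social marginal benefit = demand − MEC = 143.323 - 3.370q.
Set SMB = MC: 143.323 - 3.370q = 2.116 + 2.054q → q* = 26.0337.
The welfare-loss triangle has base |q_m − q*| and height MEC(q_m) (the vertical gap between SMB and MC is zero at q* and MEC at q_m).
DWL = ½ × 5.9569 × 32.3102 = 96.2343.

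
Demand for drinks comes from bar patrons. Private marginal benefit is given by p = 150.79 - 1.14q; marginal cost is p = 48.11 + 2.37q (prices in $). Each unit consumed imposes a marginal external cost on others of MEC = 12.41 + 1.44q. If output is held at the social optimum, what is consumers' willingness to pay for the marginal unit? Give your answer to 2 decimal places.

P = $130.00

Social marginal benefit = demand − MEC = 138.38 - 2.58q.
Set SMB = MC: 138.38 - 2.58q = 48.11 + 2.37q → q* = 18.2364.
Consumer price on the demand curve at q*: 150.79 − 1.14×18.2364 = 130.0005.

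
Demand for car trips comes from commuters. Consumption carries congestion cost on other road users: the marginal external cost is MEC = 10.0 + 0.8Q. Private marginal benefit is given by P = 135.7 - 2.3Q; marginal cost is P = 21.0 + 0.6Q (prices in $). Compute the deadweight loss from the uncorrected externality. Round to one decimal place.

Market equilibrium (private): 21.0 + 0.6Q = 135.7 - 2.3Q → Q_m = 39.5517.
Social marginal benefit = demand − MEC = 125.7 - 3.1Q.
Set SMB = MC: 125.7 - 3.1Q = 21.0 + 0.6Q → Q* = 28.2973.
Height of the DWL triangle at Q_m is MC(Q_m) − SMB(Q_m) = MEC(Q_m) = 41.6414.
DWL = ½ × 11.2544 × 41.6414 = 234.3245.

DWL = $234.3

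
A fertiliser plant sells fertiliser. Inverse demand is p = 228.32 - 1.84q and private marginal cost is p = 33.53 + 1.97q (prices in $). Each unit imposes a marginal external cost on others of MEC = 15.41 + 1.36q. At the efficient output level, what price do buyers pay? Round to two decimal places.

P = $164.48

Social marginal cost = private MC + MEC = 48.94 + 3.33q.
Set SMC = demand: 48.94 + 3.33q = 228.32 - 1.84q → q* = 34.6963.
Consumer price on the demand curve at q*: 228.32 − 1.84×34.6963 = 164.4788.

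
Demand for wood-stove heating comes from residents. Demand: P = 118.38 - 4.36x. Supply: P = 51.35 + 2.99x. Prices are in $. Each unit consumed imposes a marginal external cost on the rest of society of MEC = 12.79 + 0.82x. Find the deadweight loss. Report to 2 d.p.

DWL = $25.14

Market equilibrium (private): 51.35 + 2.99x = 118.38 - 4.36x → x_m = 9.1197.
Social marginal benefit = demand − MEC = 105.59 - 5.18x.
Set SMB = MC: 105.59 - 5.18x = 51.35 + 2.99x → x* = 6.6389.
Height of the DWL triangle at x_m is MC(x_m) − SMB(x_m) = MEC(x_m) = 20.2682.
DWL = ½ × 2.4808 × 20.2682 = 25.1407.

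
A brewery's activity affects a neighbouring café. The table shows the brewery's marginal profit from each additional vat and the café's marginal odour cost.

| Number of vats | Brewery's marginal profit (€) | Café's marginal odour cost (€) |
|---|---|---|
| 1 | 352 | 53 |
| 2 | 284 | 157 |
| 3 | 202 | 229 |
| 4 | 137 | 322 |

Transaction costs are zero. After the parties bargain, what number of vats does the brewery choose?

Bargaining reaches the level where marginal profit last exceeds marginal odour cost.
That holds through level 2 (284 ≥ 157) but not at 3 (202 < 229).

2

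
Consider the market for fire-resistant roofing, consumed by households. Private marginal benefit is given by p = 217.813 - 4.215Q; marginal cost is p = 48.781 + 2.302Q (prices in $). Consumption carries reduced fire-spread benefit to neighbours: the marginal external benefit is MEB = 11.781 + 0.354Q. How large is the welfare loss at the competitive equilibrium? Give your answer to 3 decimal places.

DWL = $35.651

Market equilibrium (private): 48.781 + 2.302Q = 217.813 - 4.215Q → Q_m = 25.9371.
Social marginal benefit = demand + MEB = 229.594 - 3.861Q.
Set SMB = MC: 229.594 - 3.861Q = 48.781 + 2.302Q → Q* = 29.3385.
The loss is the area between SMB and MC from Q* to Q_m; with linear curves that's a triangle of height MEB(Q_m).
DWL = ½ × 3.4014 × 20.9627 = 35.6513.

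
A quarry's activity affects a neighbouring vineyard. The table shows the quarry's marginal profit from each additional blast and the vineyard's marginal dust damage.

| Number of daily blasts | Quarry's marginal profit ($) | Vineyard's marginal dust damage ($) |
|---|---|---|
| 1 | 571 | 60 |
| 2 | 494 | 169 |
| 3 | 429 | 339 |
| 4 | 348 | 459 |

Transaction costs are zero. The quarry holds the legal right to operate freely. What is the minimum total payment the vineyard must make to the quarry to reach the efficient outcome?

$348

Left alone the quarry would choose level 4 (marginal profit stays positive).
Efficient level: k* = 3 (marginal profit ≥ marginal dust damage through 3).
The vineyard must at least cover the quarry's forgone profit from cutting 4→3: 348 = 348.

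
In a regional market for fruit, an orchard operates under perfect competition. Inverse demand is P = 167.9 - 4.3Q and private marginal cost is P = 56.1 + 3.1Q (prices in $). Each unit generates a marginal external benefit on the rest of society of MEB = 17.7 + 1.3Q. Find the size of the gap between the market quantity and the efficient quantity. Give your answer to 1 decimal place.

6.1 units

Market equilibrium (private): 56.1 + 3.1Q = 167.9 - 4.3Q → Q_m = 15.1081.
Social marginal cost = private MC − MEB = 38.4 + 1.8Q.
Set SMC = demand: 38.4 + 1.8Q = 167.9 - 4.3Q → Q* = 21.2295.
Gap = |15.1081 − 21.2295| = 6.1214.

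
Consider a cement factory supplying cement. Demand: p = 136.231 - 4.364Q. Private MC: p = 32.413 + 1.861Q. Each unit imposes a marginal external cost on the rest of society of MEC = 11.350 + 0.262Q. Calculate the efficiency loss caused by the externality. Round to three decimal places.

Market equilibrium (private): 32.413 + 1.861Q = 136.231 - 4.364Q → Q_m = 16.6776.
Social marginal cost = private MC + MEC = 43.763 + 2.123Q.
Set SMC = demand: 43.763 + 2.123Q = 136.231 - 4.364Q → Q* = 14.2544.
Between Q* and Q_m the wedge SMC − demand runs linearly from 0 to MEC(Q_m), so the loss is a triangle.
DWL = ½ × 2.4232 × 15.7195 = 19.0457.

DWL = 19.046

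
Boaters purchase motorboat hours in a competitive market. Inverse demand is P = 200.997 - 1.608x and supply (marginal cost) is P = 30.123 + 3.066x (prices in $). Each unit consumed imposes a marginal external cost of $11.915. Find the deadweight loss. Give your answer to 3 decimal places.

Market equilibrium (private): 30.123 + 3.066x = 200.997 - 1.608x → x_m = 36.5584.
Social marginal benefit = demand − MEC = 189.082 - 1.608x.
Set SMB = MC: 189.082 - 1.608x = 30.123 + 3.066x → x* = 34.0092.
Height of the DWL triangle at x_m is MC(x_m) − SMB(x_m) = MEC(x_m) = 11.9150.
DWL = ½ × 2.5492 × 11.9150 = 15.1869.

DWL = $15.187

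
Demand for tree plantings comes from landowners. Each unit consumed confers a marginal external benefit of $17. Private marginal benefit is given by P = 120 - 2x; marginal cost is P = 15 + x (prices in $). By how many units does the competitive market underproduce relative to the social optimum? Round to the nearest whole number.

6 units

Market equilibrium (private): 15 + x = 120 - 2x → x_m = 35.0000.
Social marginal benefit = demand + MEB = 137 - 2x.
Set SMB = MC: 137 - 2x = 15 + x → x* = 40.6667.
Gap = |35.0000 − 40.6667| = 5.6667.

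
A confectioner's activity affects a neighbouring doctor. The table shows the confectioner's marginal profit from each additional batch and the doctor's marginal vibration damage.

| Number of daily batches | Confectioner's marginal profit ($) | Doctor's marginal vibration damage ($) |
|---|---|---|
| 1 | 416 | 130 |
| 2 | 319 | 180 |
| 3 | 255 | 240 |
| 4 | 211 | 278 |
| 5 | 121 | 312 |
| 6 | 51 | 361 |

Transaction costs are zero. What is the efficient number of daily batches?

Bargaining reaches the level where marginal profit last exceeds marginal vibration damage.
That holds through level 3 (255 ≥ 240) but not at 4 (211 < 278).

3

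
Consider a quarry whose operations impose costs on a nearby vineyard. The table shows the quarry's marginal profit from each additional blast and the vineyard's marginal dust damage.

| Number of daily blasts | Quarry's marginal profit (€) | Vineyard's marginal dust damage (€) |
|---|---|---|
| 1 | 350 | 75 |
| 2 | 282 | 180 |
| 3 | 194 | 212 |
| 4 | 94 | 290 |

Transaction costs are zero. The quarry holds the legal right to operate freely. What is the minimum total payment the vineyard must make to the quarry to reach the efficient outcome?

Left alone the quarry would choose level 4 (marginal profit stays positive).
Efficient level: k* = 2 (marginal profit ≥ marginal dust damage through 2).
The vineyard must at least cover the quarry's forgone profit from cutting 4→2: 194 + 94 = 288.

€288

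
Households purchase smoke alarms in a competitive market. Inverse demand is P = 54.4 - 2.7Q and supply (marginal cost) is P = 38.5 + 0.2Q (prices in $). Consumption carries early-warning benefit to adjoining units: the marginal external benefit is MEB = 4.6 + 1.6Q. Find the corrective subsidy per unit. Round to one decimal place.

subsidy = $29.8 per unit

Social marginal benefit = demand + MEB = 59.0 - 1.1Q.
Set SMB = MC: 59.0 - 1.1Q = 38.5 + 0.2Q → Q* = 15.7692.
The Pigouvian subsidy equals MEB at Q*: 4.6 + 1.6×15.7692 = 29.8307.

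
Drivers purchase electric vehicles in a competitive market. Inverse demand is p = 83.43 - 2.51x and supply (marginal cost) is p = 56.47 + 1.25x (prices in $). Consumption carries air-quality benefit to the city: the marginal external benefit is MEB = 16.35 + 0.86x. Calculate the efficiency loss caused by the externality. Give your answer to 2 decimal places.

Market equilibrium (private): 56.47 + 1.25x = 83.43 - 2.51x → x_m = 7.1702.
Social marginal benefit = demand + MEB = 99.78 - 1.65x.
Set SMB = MC: 99.78 - 1.65x = 56.47 + 1.25x → x* = 14.9345.
The loss is the area between SMB and MC from x* to x_m; with linear curves that's a triangle of height MEB(x_m).
DWL = ½ × 7.7643 × 22.5164 = 87.4120.

DWL = $87.41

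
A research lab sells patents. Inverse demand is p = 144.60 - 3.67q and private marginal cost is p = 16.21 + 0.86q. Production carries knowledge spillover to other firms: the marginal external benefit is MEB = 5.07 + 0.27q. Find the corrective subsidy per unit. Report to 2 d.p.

subsidy = 13.53 per unit

Social marginal cost = private MC − MEB = 11.14 + 0.59q.
Set SMC = demand: 11.14 + 0.59q = 144.60 - 3.67q → q* = 31.3286.
The Pigouvian subsidy equals MEB at q*: 5.07 + 0.27×31.3286 = 13.5287.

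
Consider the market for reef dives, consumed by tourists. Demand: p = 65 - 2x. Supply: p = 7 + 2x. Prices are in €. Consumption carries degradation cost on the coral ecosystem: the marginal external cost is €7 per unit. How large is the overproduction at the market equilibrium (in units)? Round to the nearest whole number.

2 units

Market equilibrium (private): 7 + 2x = 65 - 2x → x_m = 14.5000.
Social marginal benefit = demand − MEC = 58 - 2x.
Set SMB = MC: 58 - 2x = 7 + 2x → x* = 12.7500.
Gap = |14.5000 − 12.7500| = 1.7500.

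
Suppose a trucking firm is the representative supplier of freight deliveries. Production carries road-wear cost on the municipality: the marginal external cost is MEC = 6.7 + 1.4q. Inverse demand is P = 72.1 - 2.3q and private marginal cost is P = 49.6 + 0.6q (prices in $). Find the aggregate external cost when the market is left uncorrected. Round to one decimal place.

Market equilibrium (private): 49.6 + 0.6q = 72.1 - 2.3q → q_m = 7.7586.
Total external cost = ∫₀^{q_m} (6.7 + 1.4q) dq = 6.7×7.7586 + ½×1.4×7.7586² = 94.1197.

$94.1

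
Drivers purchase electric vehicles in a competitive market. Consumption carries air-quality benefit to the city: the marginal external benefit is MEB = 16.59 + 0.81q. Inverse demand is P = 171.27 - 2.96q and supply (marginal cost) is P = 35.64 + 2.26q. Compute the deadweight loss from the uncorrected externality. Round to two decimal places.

Market equilibrium (private): 35.64 + 2.26q = 171.27 - 2.96q → q_m = 25.9828.
Social marginal benefit = demand + MEB = 187.86 - 2.15q.
Set SMB = MC: 187.86 - 2.15q = 35.64 + 2.26q → q* = 34.5170.
Height of the DWL triangle at q_m is SMB(q_m) − MC(q_m) = MEB(q_m) = 37.6360.
DWL = ½ × 8.5342 × 37.6360 = 160.5966.

DWL = 160.60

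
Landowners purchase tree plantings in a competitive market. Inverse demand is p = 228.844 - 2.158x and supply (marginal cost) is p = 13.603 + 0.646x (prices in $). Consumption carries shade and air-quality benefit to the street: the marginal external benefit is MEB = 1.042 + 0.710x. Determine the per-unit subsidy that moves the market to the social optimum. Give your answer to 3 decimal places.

subsidy = $74.376 per unit

Social marginal benefit = demand + MEB = 229.886 - 1.448x.
Set SMB = MC: 229.886 - 1.448x = 13.603 + 0.646x → x* = 103.2870.
The Pigouvian subsidy equals MEB at x*: 1.042 + 0.710×103.2870 = 74.3758.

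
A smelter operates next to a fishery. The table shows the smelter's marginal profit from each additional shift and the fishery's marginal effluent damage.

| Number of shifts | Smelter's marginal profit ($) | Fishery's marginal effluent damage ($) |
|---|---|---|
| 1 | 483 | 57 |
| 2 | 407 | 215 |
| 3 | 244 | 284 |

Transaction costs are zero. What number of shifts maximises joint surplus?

Bargaining reaches the level where marginal profit last exceeds marginal effluent damage.
That holds through level 2 (407 ≥ 215) but not at 3 (244 < 284).

2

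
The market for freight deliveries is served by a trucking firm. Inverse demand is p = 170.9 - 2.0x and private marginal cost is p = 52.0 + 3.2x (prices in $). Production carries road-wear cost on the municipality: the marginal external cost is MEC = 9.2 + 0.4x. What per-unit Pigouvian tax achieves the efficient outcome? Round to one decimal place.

tax = $17.0 per unit

Social marginal cost = private MC + MEC = 61.2 + 3.6x.
Set SMC = demand: 61.2 + 3.6x = 170.9 - 2.0x → x* = 19.5893.
The Pigouvian tax equals MEC at x*: 9.2 + 0.4×19.5893 = 17.0357.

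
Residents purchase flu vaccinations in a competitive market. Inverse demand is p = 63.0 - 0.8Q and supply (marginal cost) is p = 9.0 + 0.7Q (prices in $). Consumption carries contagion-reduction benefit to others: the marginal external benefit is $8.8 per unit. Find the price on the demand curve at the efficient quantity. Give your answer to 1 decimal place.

P = $29.5

Social marginal benefit = demand + MEB = 71.8 - 0.8Q.
Set SMB = MC: 71.8 - 0.8Q = 9.0 + 0.7Q → Q* = 41.8667.
Consumer price on the demand curve at Q*: 63.0 − 0.8×41.8667 = 29.5066.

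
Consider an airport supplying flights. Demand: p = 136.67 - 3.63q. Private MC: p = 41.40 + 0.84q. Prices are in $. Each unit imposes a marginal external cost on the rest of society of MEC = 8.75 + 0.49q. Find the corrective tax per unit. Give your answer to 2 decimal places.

Social marginal cost = private MC + MEC = 50.15 + 1.33q.
Set SMC = demand: 50.15 + 1.33q = 136.67 - 3.63q → q* = 17.4435.
The Pigouvian tax equals MEC at q*: 8.75 + 0.49×17.4435 = 17.2973.

tax = $17.30 per unit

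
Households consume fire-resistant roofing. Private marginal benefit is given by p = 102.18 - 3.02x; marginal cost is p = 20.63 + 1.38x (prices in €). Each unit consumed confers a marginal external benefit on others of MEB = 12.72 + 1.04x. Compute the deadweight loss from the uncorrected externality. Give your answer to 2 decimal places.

DWL = €152.34

Market equilibrium (private): 20.63 + 1.38x = 102.18 - 3.02x → x_m = 18.5341.
Social marginal benefit = demand + MEB = 114.90 - 1.98x.
Set SMB = MC: 114.90 - 1.98x = 20.63 + 1.38x → x* = 28.0565.
Between x* and x_m the wedge SMB − MC runs linearly from 0 to MEB(x_m), so the loss is a triangle.
DWL = ½ × 9.5224 × 31.9955 = 152.3370.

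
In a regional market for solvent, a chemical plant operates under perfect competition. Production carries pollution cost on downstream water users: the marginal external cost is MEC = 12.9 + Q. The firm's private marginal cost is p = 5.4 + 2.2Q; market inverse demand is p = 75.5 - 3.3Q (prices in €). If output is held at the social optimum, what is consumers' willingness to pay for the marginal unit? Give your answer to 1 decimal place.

Social marginal cost = private MC + MEC = 18.3 + 3.2Q.
Set SMC = demand: 18.3 + 3.2Q = 75.5 - 3.3Q → Q* = 8.8000.
Consumer price on the demand curve at Q*: 75.5 − 3.3×8.8000 = 46.4600.

P = €46.5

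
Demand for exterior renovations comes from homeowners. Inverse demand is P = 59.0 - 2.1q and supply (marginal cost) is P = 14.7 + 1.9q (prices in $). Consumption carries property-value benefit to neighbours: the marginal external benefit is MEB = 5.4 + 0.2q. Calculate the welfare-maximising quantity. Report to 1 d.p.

q* = 13.1

Social marginal benefit = demand + MEB = 64.4 - 1.9q.
Set SMB = MC: 64.4 - 1.9q = 14.7 + 1.9q → q* = 13.0789.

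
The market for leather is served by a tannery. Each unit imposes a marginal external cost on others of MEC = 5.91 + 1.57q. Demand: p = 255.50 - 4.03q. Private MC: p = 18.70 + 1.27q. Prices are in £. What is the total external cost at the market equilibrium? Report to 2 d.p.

£1831.10

Market equilibrium (private): 18.70 + 1.27q = 255.50 - 4.03q → q_m = 44.6792.
Total external cost = ∫₀^{q_m} (5.91 + 1.57q) dq = 5.91×44.6792 + ½×1.57×44.6792² = 1831.0953.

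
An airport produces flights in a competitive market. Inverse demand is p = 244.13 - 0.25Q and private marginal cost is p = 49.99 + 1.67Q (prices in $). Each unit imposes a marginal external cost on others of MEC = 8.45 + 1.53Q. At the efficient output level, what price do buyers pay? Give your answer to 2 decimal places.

P = $230.67

Social marginal cost = private MC + MEC = 58.44 + 3.20Q.
Set SMC = demand: 58.44 + 3.20Q = 244.13 - 0.25Q → Q* = 53.8232.
Consumer price on the demand curve at Q*: 244.13 − 0.25×53.8232 = 230.6742.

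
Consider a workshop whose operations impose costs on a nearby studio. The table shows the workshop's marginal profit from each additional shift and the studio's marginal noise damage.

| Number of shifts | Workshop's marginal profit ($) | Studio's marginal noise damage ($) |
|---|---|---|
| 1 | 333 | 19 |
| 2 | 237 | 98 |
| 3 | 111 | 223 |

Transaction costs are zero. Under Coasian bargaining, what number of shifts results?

Bargaining reaches the level where marginal profit last exceeds marginal noise damage.
That holds through level 2 (237 ≥ 98) but not at 3 (111 < 223).

2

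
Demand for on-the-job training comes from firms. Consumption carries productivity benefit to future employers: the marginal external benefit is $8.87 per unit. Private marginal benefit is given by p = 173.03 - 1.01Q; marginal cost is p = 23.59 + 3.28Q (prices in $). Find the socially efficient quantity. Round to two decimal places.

Social marginal benefit = demand + MEB = 181.90 - 1.01Q.
Set SMB = MC: 181.90 - 1.01Q = 23.59 + 3.28Q → Q* = 36.9021.

Q* = 36.90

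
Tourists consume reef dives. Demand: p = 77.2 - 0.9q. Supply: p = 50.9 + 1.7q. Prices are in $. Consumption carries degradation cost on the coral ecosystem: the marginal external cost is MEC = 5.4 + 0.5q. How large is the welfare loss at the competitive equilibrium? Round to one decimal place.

DWL = $17.6

Market equilibrium (private): 50.9 + 1.7q = 77.2 - 0.9q → q_m = 10.1154.
Social marginal benefit = demand − MEC = 71.8 - 1.4q.
Set SMB = MC: 71.8 - 1.4q = 50.9 + 1.7q → q* = 6.7419.
The welfare-loss triangle has base |q_m − q*| and height MEC(q_m) (the vertical gap between SMB and MC is zero at q* and MEC at q_m).
DWL = ½ × 3.3735 × 10.4577 = 17.6395.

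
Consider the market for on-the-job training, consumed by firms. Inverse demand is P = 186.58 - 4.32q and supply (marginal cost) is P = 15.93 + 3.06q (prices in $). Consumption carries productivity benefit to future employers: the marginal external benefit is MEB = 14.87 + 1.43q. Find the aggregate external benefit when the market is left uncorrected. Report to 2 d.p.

Market equilibrium (private): 15.93 + 3.06q = 186.58 - 4.32q → q_m = 23.1233.
Total external benefit = ∫₀^{q_m} (14.87 + 1.43q) dq = 14.87×23.1233 + ½×1.43×23.1233² = 726.1447.

$726.14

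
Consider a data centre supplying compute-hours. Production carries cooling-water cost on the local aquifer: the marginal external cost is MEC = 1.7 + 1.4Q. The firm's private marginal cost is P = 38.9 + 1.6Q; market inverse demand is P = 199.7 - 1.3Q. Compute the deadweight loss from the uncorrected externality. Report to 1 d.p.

DWL = 731.7

Market equilibrium (private): 38.9 + 1.6Q = 199.7 - 1.3Q → Q_m = 55.4483.
Social marginal cost = private MC + MEC = 40.6 + 3.0Q.
Set SMC = demand: 40.6 + 3.0Q = 199.7 - 1.3Q → Q* = 37.0000.
Height of the DWL triangle at Q_m is SMC(Q_m) − demand(Q_m) = MEC(Q_m) = 79.3276.
DWL = ½ × 18.4483 × 79.3276 = 731.7297.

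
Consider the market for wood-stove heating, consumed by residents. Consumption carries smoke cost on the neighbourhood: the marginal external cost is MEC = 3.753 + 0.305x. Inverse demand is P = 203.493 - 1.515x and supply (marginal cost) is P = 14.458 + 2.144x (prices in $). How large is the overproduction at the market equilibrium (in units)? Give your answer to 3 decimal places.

Market equilibrium (private): 14.458 + 2.144x = 203.493 - 1.515x → x_m = 51.6630.
Social marginal benefit = demand − MEC = 199.740 - 1.820x.
Set SMB = MC: 199.740 - 1.820x = 14.458 + 2.144x → x* = 46.7412.
Gap = |51.6630 − 46.7412| = 4.9218.

4.922 units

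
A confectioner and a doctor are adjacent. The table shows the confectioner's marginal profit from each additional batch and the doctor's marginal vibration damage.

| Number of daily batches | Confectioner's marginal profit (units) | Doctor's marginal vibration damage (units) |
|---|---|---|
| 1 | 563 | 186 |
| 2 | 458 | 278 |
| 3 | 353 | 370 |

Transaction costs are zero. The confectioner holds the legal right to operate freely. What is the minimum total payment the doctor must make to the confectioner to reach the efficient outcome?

Left alone the confectioner would choose level 3 (marginal profit stays positive).
Efficient level: k* = 2 (marginal profit ≥ marginal vibration damage through 2).
The doctor must at least cover the confectioner's forgone profit from cutting 3→2: 353 = 353.

353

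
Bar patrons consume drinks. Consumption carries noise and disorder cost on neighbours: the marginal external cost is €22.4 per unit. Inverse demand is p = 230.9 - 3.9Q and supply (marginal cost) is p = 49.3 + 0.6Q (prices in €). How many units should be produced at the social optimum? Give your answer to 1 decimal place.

Q* = 35.4

Social marginal benefit = demand − MEC = 208.5 - 3.9Q.
Set SMB = MC: 208.5 - 3.9Q = 49.3 + 0.6Q → Q* = 35.3778.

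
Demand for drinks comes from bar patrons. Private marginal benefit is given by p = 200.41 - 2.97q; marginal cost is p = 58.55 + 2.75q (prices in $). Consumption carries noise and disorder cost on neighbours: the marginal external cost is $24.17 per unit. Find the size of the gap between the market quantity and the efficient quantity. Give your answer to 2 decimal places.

Market equilibrium (private): 58.55 + 2.75q = 200.41 - 2.97q → q_m = 24.8007.
Social marginal benefit = demand − MEC = 176.24 - 2.97q.
Set SMB = MC: 176.24 - 2.97q = 58.55 + 2.75q → q* = 20.5752.
Gap = |24.8007 − 20.5752| = 4.2255.

4.23 units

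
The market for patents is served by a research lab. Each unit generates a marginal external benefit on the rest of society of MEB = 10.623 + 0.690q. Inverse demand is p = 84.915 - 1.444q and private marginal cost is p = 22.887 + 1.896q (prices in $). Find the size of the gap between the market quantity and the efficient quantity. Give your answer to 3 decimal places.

Market equilibrium (private): 22.887 + 1.896q = 84.915 - 1.444q → q_m = 18.5713.
Social marginal cost = private MC − MEB = 12.264 + 1.206q.
Set SMC = demand: 12.264 + 1.206q = 84.915 - 1.444q → q* = 27.4155.
Gap = |18.5713 − 27.4155| = 8.8442.

8.844 units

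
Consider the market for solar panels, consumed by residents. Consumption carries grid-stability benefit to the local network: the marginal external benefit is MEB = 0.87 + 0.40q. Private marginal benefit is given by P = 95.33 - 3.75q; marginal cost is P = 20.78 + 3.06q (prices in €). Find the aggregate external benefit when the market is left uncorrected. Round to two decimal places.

€33.49

Market equilibrium (private): 20.78 + 3.06q = 95.33 - 3.75q → q_m = 10.9471.
Total external benefit = ∫₀^{q_m} (0.87 + 0.40q) dq = 0.87×10.9471 + ½×0.40×10.9471² = 33.4918.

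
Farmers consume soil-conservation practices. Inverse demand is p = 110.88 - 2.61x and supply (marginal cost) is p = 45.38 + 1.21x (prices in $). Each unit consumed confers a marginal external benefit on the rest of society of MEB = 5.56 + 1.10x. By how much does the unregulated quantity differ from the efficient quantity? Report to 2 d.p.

8.98 units

Market equilibrium (private): 45.38 + 1.21x = 110.88 - 2.61x → x_m = 17.1466.
Social marginal benefit = demand + MEB = 116.44 - 1.51x.
Set SMB = MC: 116.44 - 1.51x = 45.38 + 1.21x → x* = 26.1250.
Gap = |17.1466 − 26.1250| = 8.9784.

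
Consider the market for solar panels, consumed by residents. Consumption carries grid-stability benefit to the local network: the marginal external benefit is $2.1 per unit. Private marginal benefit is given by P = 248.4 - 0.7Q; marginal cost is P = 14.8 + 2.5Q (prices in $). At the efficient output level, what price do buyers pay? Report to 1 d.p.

P = $196.8

Social marginal benefit = demand + MEB = 250.5 - 0.7Q.
Set SMB = MC: 250.5 - 0.7Q = 14.8 + 2.5Q → Q* = 73.6563.
Consumer price on the demand curve at Q*: 248.4 − 0.7×73.6563 = 196.8406.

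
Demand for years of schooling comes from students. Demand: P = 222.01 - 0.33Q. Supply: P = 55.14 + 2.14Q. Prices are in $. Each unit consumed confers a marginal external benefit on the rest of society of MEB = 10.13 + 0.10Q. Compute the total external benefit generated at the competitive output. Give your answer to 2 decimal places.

$912.58

Market equilibrium (private): 55.14 + 2.14Q = 222.01 - 0.33Q → Q_m = 67.5587.
Total external benefit = ∫₀^{Q_m} (10.13 + 0.10Q) dQ = 10.13×67.5587 + ½×0.10×67.5587² = 912.5785.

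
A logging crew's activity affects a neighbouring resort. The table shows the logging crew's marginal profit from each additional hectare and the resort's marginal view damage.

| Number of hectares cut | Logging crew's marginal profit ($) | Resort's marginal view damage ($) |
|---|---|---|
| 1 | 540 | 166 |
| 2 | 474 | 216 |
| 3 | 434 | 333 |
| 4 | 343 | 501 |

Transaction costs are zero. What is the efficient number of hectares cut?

3

Bargaining reaches the level where marginal profit last exceeds marginal view damage.
That holds through level 3 (434 ≥ 333) but not at 4 (343 < 501).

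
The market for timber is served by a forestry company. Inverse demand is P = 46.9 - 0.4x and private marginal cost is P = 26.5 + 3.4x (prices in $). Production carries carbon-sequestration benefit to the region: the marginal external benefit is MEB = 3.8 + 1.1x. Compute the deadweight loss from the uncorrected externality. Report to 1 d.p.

DWL = $17.4

Market equilibrium (private): 26.5 + 3.4x = 46.9 - 0.4x → x_m = 5.3684.
Social marginal cost = private MC − MEB = 22.7 + 2.3x.
Set SMC = demand: 22.7 + 2.3x = 46.9 - 0.4x → x* = 8.9630.
The welfare-loss triangle has base |x_m − x*| and height MEB(x_m) (the vertical gap between SMC and demand is zero at x* and MEB at x_m).
DWL = ½ × 3.5946 × 9.7053 = 17.4433.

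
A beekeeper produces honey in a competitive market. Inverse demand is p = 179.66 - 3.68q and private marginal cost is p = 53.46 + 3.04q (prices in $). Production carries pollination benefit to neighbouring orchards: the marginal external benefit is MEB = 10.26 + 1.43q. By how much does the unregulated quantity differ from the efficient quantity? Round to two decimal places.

Market equilibrium (private): 53.46 + 3.04q = 179.66 - 3.68q → q_m = 18.7798.
Social marginal cost = private MC − MEB = 43.20 + 1.61q.
Set SMC = demand: 43.20 + 1.61q = 179.66 - 3.68q → q* = 25.7958.
Gap = |18.7798 − 25.7958| = 7.0160.

7.02 units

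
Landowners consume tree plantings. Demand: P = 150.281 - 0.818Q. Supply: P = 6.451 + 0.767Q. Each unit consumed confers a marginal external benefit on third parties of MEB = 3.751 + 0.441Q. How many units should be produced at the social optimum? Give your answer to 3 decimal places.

Social marginal benefit = demand + MEB = 154.032 - 0.377Q.
Set SMB = MC: 154.032 - 0.377Q = 6.451 + 0.767Q → Q* = 129.0044.

Q* = 129.004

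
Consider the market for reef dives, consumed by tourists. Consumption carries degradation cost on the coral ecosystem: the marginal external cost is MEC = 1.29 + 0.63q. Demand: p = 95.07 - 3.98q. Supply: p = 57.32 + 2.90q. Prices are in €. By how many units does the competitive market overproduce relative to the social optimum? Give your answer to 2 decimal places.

0.63 units

Market equilibrium (private): 57.32 + 2.90q = 95.07 - 3.98q → q_m = 5.4869.
Social marginal benefit = demand − MEC = 93.78 - 4.61q.
Set SMB = MC: 93.78 - 4.61q = 57.32 + 2.90q → q* = 4.8549.
Gap = |5.4869 − 4.8549| = 0.6320.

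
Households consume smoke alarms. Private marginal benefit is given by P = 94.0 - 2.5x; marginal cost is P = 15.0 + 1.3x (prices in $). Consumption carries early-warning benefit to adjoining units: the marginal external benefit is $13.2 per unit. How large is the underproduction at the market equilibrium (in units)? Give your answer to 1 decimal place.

Market equilibrium (private): 15.0 + 1.3x = 94.0 - 2.5x → x_m = 20.7895.
Social marginal benefit = demand + MEB = 107.2 - 2.5x.
Set SMB = MC: 107.2 - 2.5x = 15.0 + 1.3x → x* = 24.2632.
Gap = |20.7895 − 24.2632| = 3.4737.

3.5 units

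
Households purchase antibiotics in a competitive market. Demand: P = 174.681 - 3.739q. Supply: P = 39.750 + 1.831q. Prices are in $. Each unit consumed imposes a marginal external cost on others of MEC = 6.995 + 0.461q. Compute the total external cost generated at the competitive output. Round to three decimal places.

Market equilibrium (private): 39.750 + 1.831q = 174.681 - 3.739q → q_m = 24.2246.
Total external cost = ∫₀^{q_m} (6.995 + 0.461q) dq = 6.995×24.2246 + ½×0.461×24.2246² = 304.7157.

$304.716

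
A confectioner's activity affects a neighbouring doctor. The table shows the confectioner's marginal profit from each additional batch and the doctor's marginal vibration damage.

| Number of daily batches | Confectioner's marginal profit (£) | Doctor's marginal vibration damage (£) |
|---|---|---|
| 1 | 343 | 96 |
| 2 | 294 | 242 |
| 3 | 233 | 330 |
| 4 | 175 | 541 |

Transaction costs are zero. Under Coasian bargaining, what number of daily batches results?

Bargaining reaches the level where marginal profit last exceeds marginal vibration damage.
That holds through level 2 (294 ≥ 242) but not at 3 (233 < 330).

2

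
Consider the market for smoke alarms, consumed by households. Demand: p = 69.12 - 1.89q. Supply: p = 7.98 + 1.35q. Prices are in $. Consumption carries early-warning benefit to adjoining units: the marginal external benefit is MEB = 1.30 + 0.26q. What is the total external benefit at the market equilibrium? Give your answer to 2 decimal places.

Market equilibrium (private): 7.98 + 1.35q = 69.12 - 1.89q → q_m = 18.8704.
Total external benefit = ∫₀^{q_m} (1.30 + 0.26q) dq = 1.30×18.8704 + ½×0.26×18.8704² = 70.8235.

$70.82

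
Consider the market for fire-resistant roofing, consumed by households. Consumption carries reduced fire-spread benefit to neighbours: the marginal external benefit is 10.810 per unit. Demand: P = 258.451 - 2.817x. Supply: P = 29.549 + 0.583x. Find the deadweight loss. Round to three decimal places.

DWL = 17.185

Market equilibrium (private): 29.549 + 0.583x = 258.451 - 2.817x → x_m = 67.3241.
Social marginal benefit = demand + MEB = 269.261 - 2.817x.
Set SMB = MC: 269.261 - 2.817x = 29.549 + 0.583x → x* = 70.5035.
Between x* and x_m the wedge SMB − MC runs linearly from 0 to MEB(x_m), so the loss is a triangle.
DWL = ½ × 3.1794 × 10.8100 = 17.1847.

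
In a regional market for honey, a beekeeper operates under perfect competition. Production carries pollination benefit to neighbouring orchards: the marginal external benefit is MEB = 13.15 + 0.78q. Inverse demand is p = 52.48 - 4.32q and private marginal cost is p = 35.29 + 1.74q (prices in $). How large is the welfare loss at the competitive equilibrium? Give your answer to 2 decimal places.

DWL = $22.35

Market equilibrium (private): 35.29 + 1.74q = 52.48 - 4.32q → q_m = 2.8366.
Social marginal cost = private MC − MEB = 22.14 + 0.96q.
Set SMC = demand: 22.14 + 0.96q = 52.48 - 4.32q → q* = 5.7462.
Between q* and q_m the wedge demand − SMC runs linearly from 0 to MEB(q_m), so the loss is a triangle.
DWL = ½ × 2.9096 × 15.3626 = 22.3495.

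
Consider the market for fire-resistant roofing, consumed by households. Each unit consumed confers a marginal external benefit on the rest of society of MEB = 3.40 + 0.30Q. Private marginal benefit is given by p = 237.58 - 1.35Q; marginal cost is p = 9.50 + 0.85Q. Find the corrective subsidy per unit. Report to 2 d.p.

subsidy = 39.95 per unit

Social marginal benefit = demand + MEB = 240.98 - 1.05Q.
Set SMB = MC: 240.98 - 1.05Q = 9.50 + 0.85Q → Q* = 121.8316.
The Pigouvian subsidy equals MEB at Q*: 3.40 + 0.30×121.8316 = 39.9495.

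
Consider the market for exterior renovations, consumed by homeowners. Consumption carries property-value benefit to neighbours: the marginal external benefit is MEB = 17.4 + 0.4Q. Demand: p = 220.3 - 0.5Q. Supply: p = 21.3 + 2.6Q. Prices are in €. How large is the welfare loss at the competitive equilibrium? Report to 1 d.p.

Market equilibrium (private): 21.3 + 2.6Q = 220.3 - 0.5Q → Q_m = 64.1935.
Social marginal benefit = demand + MEB = 237.7 - 0.1Q.
Set SMB = MC: 237.7 - 0.1Q = 21.3 + 2.6Q → Q* = 80.1481.
Between Q* and Q_m the wedge SMB − MC runs linearly from 0 to MEB(Q_m), so the loss is a triangle.
DWL = ½ × 15.9546 × 43.0774 = 343.6413.

DWL = €343.6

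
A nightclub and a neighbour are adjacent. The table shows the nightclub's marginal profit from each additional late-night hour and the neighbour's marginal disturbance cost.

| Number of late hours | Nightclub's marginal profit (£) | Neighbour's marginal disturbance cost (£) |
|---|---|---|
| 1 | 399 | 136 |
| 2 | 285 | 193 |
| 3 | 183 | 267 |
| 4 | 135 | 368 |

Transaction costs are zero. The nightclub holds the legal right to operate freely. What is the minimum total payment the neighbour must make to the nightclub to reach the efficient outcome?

£318

Left alone the nightclub would choose level 4 (marginal profit stays positive).
Efficient level: k* = 2 (marginal profit ≥ marginal disturbance cost through 2).
The neighbour must at least cover the nightclub's forgone profit from cutting 4→2: 183 + 135 = 318.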